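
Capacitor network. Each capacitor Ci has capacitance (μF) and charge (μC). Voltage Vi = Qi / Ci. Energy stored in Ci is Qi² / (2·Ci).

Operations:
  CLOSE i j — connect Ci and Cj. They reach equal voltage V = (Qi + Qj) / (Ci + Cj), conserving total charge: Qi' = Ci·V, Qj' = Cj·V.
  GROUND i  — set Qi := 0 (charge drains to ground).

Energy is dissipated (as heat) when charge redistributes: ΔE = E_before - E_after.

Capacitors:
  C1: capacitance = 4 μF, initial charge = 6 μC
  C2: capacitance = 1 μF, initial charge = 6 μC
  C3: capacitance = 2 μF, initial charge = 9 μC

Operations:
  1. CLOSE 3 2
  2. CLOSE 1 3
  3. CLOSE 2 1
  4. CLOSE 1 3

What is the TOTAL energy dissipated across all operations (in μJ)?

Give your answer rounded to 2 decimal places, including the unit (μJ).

Answer: 11.24 μJ

Derivation:
Initial: C1(4μF, Q=6μC, V=1.50V), C2(1μF, Q=6μC, V=6.00V), C3(2μF, Q=9μC, V=4.50V)
Op 1: CLOSE 3-2: Q_total=15.00, C_total=3.00, V=5.00; Q3=10.00, Q2=5.00; dissipated=0.750
Op 2: CLOSE 1-3: Q_total=16.00, C_total=6.00, V=2.67; Q1=10.67, Q3=5.33; dissipated=8.167
Op 3: CLOSE 2-1: Q_total=15.67, C_total=5.00, V=3.13; Q2=3.13, Q1=12.53; dissipated=2.178
Op 4: CLOSE 1-3: Q_total=17.87, C_total=6.00, V=2.98; Q1=11.91, Q3=5.96; dissipated=0.145
Total dissipated: 11.240 μJ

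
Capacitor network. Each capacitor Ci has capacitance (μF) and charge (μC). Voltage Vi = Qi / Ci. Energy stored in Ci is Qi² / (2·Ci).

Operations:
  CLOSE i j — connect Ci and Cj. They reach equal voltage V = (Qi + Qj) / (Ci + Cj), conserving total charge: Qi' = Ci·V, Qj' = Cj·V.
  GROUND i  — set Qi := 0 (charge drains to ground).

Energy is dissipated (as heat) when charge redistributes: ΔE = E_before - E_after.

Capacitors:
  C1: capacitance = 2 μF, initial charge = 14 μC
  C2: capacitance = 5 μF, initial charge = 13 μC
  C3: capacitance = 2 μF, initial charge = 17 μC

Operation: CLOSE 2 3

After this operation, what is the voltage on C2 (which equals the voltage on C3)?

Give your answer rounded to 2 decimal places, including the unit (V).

Answer: 4.29 V

Derivation:
Initial: C1(2μF, Q=14μC, V=7.00V), C2(5μF, Q=13μC, V=2.60V), C3(2μF, Q=17μC, V=8.50V)
Op 1: CLOSE 2-3: Q_total=30.00, C_total=7.00, V=4.29; Q2=21.43, Q3=8.57; dissipated=24.864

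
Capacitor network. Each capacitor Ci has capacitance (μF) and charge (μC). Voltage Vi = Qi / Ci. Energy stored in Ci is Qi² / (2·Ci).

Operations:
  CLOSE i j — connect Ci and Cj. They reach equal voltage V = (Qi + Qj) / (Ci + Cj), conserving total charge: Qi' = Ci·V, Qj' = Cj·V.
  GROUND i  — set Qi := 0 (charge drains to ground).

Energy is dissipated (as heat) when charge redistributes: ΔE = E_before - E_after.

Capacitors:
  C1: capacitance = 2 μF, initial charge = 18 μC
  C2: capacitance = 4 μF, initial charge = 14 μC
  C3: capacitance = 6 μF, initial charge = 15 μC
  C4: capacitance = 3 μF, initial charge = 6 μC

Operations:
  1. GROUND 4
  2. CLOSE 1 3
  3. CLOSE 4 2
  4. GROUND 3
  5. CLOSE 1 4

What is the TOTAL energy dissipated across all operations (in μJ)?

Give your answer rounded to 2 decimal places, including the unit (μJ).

Answer: 101.94 μJ

Derivation:
Initial: C1(2μF, Q=18μC, V=9.00V), C2(4μF, Q=14μC, V=3.50V), C3(6μF, Q=15μC, V=2.50V), C4(3μF, Q=6μC, V=2.00V)
Op 1: GROUND 4: Q4=0; energy lost=6.000
Op 2: CLOSE 1-3: Q_total=33.00, C_total=8.00, V=4.12; Q1=8.25, Q3=24.75; dissipated=31.688
Op 3: CLOSE 4-2: Q_total=14.00, C_total=7.00, V=2.00; Q4=6.00, Q2=8.00; dissipated=10.500
Op 4: GROUND 3: Q3=0; energy lost=51.047
Op 5: CLOSE 1-4: Q_total=14.25, C_total=5.00, V=2.85; Q1=5.70, Q4=8.55; dissipated=2.709
Total dissipated: 101.944 μJ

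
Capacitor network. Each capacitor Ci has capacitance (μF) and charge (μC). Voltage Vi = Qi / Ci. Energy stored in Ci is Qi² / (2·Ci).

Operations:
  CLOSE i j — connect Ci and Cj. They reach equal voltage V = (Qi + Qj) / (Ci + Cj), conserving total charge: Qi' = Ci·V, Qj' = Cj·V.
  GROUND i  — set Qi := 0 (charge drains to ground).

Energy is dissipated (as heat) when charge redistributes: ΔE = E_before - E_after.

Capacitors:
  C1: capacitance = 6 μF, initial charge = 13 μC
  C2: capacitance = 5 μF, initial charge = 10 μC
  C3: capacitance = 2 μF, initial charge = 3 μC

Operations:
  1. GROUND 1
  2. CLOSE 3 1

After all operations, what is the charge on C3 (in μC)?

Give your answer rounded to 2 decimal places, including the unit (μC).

Initial: C1(6μF, Q=13μC, V=2.17V), C2(5μF, Q=10μC, V=2.00V), C3(2μF, Q=3μC, V=1.50V)
Op 1: GROUND 1: Q1=0; energy lost=14.083
Op 2: CLOSE 3-1: Q_total=3.00, C_total=8.00, V=0.38; Q3=0.75, Q1=2.25; dissipated=1.688
Final charges: Q1=2.25, Q2=10.00, Q3=0.75

Answer: 0.75 μC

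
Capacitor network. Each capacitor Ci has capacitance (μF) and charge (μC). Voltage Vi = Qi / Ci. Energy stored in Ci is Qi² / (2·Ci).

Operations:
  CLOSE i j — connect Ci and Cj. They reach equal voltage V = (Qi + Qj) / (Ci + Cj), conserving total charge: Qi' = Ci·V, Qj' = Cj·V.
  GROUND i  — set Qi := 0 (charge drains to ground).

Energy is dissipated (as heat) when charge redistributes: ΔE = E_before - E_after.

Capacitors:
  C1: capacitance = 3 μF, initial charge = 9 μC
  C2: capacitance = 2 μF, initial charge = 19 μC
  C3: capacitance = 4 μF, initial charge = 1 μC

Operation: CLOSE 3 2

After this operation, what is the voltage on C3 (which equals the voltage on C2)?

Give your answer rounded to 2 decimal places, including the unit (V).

Answer: 3.33 V

Derivation:
Initial: C1(3μF, Q=9μC, V=3.00V), C2(2μF, Q=19μC, V=9.50V), C3(4μF, Q=1μC, V=0.25V)
Op 1: CLOSE 3-2: Q_total=20.00, C_total=6.00, V=3.33; Q3=13.33, Q2=6.67; dissipated=57.042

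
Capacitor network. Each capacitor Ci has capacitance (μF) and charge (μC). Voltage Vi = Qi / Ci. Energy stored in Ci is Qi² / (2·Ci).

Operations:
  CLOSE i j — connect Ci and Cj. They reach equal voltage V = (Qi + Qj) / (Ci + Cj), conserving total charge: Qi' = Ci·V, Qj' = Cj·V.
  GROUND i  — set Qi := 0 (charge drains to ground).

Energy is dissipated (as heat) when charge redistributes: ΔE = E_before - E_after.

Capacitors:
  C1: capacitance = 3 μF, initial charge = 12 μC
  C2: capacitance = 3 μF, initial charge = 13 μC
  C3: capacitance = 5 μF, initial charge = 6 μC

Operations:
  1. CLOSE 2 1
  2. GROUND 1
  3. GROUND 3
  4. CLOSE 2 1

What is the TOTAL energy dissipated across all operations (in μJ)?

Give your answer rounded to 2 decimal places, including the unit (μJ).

Answer: 42.75 μJ

Derivation:
Initial: C1(3μF, Q=12μC, V=4.00V), C2(3μF, Q=13μC, V=4.33V), C3(5μF, Q=6μC, V=1.20V)
Op 1: CLOSE 2-1: Q_total=25.00, C_total=6.00, V=4.17; Q2=12.50, Q1=12.50; dissipated=0.083
Op 2: GROUND 1: Q1=0; energy lost=26.042
Op 3: GROUND 3: Q3=0; energy lost=3.600
Op 4: CLOSE 2-1: Q_total=12.50, C_total=6.00, V=2.08; Q2=6.25, Q1=6.25; dissipated=13.021
Total dissipated: 42.746 μJ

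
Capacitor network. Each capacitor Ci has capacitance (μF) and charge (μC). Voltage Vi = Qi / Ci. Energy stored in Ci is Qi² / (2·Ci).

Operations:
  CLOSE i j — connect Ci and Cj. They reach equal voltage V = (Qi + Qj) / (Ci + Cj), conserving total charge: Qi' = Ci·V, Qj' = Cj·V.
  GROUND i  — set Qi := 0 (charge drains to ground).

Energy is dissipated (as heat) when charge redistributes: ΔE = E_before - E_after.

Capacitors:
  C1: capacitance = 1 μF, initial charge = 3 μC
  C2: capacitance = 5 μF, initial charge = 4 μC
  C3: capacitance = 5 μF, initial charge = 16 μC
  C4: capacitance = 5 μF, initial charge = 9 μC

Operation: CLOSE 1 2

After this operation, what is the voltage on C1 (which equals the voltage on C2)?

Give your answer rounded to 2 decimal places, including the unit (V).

Answer: 1.17 V

Derivation:
Initial: C1(1μF, Q=3μC, V=3.00V), C2(5μF, Q=4μC, V=0.80V), C3(5μF, Q=16μC, V=3.20V), C4(5μF, Q=9μC, V=1.80V)
Op 1: CLOSE 1-2: Q_total=7.00, C_total=6.00, V=1.17; Q1=1.17, Q2=5.83; dissipated=2.017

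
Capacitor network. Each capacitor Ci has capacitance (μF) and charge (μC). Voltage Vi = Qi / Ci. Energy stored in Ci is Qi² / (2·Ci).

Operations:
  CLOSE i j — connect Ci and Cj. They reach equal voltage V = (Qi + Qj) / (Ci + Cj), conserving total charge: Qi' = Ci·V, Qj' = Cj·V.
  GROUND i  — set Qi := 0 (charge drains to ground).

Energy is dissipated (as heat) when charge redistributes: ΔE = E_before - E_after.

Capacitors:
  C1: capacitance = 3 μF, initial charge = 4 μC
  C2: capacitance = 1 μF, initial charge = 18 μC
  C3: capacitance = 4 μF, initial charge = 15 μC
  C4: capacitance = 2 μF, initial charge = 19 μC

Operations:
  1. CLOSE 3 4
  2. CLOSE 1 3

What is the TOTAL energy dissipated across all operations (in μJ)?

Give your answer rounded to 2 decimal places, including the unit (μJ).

Initial: C1(3μF, Q=4μC, V=1.33V), C2(1μF, Q=18μC, V=18.00V), C3(4μF, Q=15μC, V=3.75V), C4(2μF, Q=19μC, V=9.50V)
Op 1: CLOSE 3-4: Q_total=34.00, C_total=6.00, V=5.67; Q3=22.67, Q4=11.33; dissipated=22.042
Op 2: CLOSE 1-3: Q_total=26.67, C_total=7.00, V=3.81; Q1=11.43, Q3=15.24; dissipated=16.095
Total dissipated: 38.137 μJ

Answer: 38.14 μJ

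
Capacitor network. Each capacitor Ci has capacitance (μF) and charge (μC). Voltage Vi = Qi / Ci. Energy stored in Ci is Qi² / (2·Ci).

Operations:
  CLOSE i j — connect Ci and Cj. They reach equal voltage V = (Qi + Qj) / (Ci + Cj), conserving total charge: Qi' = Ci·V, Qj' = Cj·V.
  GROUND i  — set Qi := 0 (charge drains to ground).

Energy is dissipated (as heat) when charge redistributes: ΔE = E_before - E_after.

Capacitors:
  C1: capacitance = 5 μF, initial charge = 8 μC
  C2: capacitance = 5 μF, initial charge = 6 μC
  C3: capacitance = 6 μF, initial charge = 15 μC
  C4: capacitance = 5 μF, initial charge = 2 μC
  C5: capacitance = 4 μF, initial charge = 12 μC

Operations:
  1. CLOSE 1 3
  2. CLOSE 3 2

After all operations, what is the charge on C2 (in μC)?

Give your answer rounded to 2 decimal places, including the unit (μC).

Answer: 8.43 μC

Derivation:
Initial: C1(5μF, Q=8μC, V=1.60V), C2(5μF, Q=6μC, V=1.20V), C3(6μF, Q=15μC, V=2.50V), C4(5μF, Q=2μC, V=0.40V), C5(4μF, Q=12μC, V=3.00V)
Op 1: CLOSE 1-3: Q_total=23.00, C_total=11.00, V=2.09; Q1=10.45, Q3=12.55; dissipated=1.105
Op 2: CLOSE 3-2: Q_total=18.55, C_total=11.00, V=1.69; Q3=10.12, Q2=8.43; dissipated=1.082
Final charges: Q1=10.45, Q2=8.43, Q3=10.12, Q4=2.00, Q5=12.00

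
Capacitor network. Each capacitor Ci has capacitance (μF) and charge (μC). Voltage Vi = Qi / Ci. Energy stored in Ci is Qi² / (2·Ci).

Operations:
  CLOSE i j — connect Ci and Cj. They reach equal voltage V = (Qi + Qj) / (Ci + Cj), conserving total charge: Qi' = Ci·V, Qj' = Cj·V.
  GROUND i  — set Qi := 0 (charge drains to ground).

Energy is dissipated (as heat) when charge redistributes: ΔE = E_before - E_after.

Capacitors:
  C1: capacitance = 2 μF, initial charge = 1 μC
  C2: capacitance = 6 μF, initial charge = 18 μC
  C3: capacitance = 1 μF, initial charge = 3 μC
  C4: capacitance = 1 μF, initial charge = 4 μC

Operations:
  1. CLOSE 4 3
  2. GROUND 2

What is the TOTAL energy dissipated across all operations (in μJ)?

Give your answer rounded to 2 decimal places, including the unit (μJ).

Answer: 27.25 μJ

Derivation:
Initial: C1(2μF, Q=1μC, V=0.50V), C2(6μF, Q=18μC, V=3.00V), C3(1μF, Q=3μC, V=3.00V), C4(1μF, Q=4μC, V=4.00V)
Op 1: CLOSE 4-3: Q_total=7.00, C_total=2.00, V=3.50; Q4=3.50, Q3=3.50; dissipated=0.250
Op 2: GROUND 2: Q2=0; energy lost=27.000
Total dissipated: 27.250 μJ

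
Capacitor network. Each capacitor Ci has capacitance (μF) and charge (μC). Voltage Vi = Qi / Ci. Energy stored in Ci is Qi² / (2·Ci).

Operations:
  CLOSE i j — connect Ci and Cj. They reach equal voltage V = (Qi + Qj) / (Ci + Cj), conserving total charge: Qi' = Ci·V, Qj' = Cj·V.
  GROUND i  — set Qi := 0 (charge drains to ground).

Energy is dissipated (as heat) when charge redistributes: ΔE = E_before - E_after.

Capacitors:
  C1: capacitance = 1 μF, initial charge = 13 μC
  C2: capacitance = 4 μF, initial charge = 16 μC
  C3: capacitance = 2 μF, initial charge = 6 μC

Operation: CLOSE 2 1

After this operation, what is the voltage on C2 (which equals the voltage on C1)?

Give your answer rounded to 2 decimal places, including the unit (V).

Answer: 5.80 V

Derivation:
Initial: C1(1μF, Q=13μC, V=13.00V), C2(4μF, Q=16μC, V=4.00V), C3(2μF, Q=6μC, V=3.00V)
Op 1: CLOSE 2-1: Q_total=29.00, C_total=5.00, V=5.80; Q2=23.20, Q1=5.80; dissipated=32.400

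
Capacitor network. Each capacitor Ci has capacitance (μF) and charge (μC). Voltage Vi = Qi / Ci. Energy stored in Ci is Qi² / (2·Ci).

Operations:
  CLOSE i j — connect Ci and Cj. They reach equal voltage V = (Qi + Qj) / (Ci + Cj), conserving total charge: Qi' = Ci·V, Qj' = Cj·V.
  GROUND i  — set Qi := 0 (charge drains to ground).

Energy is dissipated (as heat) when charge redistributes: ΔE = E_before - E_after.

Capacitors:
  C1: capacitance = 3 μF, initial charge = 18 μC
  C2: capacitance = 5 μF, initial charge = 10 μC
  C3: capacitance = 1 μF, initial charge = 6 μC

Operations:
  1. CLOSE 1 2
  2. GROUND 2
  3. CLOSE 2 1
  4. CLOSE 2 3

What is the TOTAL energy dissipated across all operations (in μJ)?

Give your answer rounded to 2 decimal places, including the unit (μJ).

Initial: C1(3μF, Q=18μC, V=6.00V), C2(5μF, Q=10μC, V=2.00V), C3(1μF, Q=6μC, V=6.00V)
Op 1: CLOSE 1-2: Q_total=28.00, C_total=8.00, V=3.50; Q1=10.50, Q2=17.50; dissipated=15.000
Op 2: GROUND 2: Q2=0; energy lost=30.625
Op 3: CLOSE 2-1: Q_total=10.50, C_total=8.00, V=1.31; Q2=6.56, Q1=3.94; dissipated=11.484
Op 4: CLOSE 2-3: Q_total=12.56, C_total=6.00, V=2.09; Q2=10.47, Q3=2.09; dissipated=9.155
Total dissipated: 66.265 μJ

Answer: 66.26 μJ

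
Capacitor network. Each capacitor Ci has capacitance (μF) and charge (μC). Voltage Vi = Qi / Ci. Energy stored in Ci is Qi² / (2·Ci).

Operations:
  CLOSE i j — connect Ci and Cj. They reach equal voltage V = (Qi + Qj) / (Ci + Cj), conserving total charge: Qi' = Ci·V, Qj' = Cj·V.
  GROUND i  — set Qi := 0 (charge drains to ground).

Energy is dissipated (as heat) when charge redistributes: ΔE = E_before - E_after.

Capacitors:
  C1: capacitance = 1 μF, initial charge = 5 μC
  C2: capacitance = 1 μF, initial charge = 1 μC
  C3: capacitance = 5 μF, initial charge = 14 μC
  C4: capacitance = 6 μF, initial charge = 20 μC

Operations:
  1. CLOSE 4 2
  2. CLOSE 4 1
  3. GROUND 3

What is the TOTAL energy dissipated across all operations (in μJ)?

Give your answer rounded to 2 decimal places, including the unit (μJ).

Answer: 23.65 μJ

Derivation:
Initial: C1(1μF, Q=5μC, V=5.00V), C2(1μF, Q=1μC, V=1.00V), C3(5μF, Q=14μC, V=2.80V), C4(6μF, Q=20μC, V=3.33V)
Op 1: CLOSE 4-2: Q_total=21.00, C_total=7.00, V=3.00; Q4=18.00, Q2=3.00; dissipated=2.333
Op 2: CLOSE 4-1: Q_total=23.00, C_total=7.00, V=3.29; Q4=19.71, Q1=3.29; dissipated=1.714
Op 3: GROUND 3: Q3=0; energy lost=19.600
Total dissipated: 23.648 μJ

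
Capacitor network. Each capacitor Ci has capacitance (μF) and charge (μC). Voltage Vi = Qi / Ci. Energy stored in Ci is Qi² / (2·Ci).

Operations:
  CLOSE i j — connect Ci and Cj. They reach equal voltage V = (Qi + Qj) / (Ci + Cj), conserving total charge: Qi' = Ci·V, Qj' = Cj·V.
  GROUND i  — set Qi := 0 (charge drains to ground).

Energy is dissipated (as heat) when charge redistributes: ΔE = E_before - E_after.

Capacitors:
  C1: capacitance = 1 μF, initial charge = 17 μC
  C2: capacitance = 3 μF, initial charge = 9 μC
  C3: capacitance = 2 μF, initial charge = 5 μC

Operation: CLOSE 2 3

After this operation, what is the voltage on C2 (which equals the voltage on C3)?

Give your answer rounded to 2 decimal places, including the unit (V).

Answer: 2.80 V

Derivation:
Initial: C1(1μF, Q=17μC, V=17.00V), C2(3μF, Q=9μC, V=3.00V), C3(2μF, Q=5μC, V=2.50V)
Op 1: CLOSE 2-3: Q_total=14.00, C_total=5.00, V=2.80; Q2=8.40, Q3=5.60; dissipated=0.150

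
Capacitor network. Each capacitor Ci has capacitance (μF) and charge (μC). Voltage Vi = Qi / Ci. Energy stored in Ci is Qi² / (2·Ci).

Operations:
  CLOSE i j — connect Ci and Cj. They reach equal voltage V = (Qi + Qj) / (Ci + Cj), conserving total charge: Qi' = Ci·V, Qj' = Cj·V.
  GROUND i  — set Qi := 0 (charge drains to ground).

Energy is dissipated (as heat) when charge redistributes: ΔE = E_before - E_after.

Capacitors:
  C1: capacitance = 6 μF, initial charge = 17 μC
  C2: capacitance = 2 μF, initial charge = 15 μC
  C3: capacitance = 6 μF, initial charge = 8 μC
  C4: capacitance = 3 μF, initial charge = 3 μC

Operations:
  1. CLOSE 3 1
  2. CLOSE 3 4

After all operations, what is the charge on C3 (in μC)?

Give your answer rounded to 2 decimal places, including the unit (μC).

Answer: 10.33 μC

Derivation:
Initial: C1(6μF, Q=17μC, V=2.83V), C2(2μF, Q=15μC, V=7.50V), C3(6μF, Q=8μC, V=1.33V), C4(3μF, Q=3μC, V=1.00V)
Op 1: CLOSE 3-1: Q_total=25.00, C_total=12.00, V=2.08; Q3=12.50, Q1=12.50; dissipated=3.375
Op 2: CLOSE 3-4: Q_total=15.50, C_total=9.00, V=1.72; Q3=10.33, Q4=5.17; dissipated=1.174
Final charges: Q1=12.50, Q2=15.00, Q3=10.33, Q4=5.17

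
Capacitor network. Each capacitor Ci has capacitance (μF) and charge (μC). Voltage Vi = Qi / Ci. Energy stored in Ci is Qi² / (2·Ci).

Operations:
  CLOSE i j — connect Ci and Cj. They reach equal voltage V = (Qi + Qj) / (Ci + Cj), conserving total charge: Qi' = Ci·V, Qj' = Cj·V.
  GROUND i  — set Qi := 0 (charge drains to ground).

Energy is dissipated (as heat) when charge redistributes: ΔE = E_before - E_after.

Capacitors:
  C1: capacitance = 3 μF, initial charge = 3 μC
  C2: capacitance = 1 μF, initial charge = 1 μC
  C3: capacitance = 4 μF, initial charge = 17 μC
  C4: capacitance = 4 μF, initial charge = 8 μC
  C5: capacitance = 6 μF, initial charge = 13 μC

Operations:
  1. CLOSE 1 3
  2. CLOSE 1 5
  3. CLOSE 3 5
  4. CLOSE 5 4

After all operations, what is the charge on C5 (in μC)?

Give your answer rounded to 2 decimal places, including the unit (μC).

Answer: 14.09 μC

Derivation:
Initial: C1(3μF, Q=3μC, V=1.00V), C2(1μF, Q=1μC, V=1.00V), C3(4μF, Q=17μC, V=4.25V), C4(4μF, Q=8μC, V=2.00V), C5(6μF, Q=13μC, V=2.17V)
Op 1: CLOSE 1-3: Q_total=20.00, C_total=7.00, V=2.86; Q1=8.57, Q3=11.43; dissipated=9.054
Op 2: CLOSE 1-5: Q_total=21.57, C_total=9.00, V=2.40; Q1=7.19, Q5=14.38; dissipated=0.477
Op 3: CLOSE 3-5: Q_total=25.81, C_total=10.00, V=2.58; Q3=10.32, Q5=15.49; dissipated=0.254
Op 4: CLOSE 5-4: Q_total=23.49, C_total=10.00, V=2.35; Q5=14.09, Q4=9.39; dissipated=0.405
Final charges: Q1=7.19, Q2=1.00, Q3=10.32, Q4=9.39, Q5=14.09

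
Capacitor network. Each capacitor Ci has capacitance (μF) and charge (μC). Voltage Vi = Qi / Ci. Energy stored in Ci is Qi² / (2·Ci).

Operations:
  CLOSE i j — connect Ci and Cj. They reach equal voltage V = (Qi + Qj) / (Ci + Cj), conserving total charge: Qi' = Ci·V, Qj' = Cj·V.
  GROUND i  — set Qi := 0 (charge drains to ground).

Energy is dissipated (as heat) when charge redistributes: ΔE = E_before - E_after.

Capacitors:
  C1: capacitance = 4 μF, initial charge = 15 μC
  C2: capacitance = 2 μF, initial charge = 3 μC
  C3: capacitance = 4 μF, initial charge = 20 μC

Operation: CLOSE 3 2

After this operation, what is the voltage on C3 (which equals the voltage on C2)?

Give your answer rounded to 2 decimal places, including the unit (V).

Answer: 3.83 V

Derivation:
Initial: C1(4μF, Q=15μC, V=3.75V), C2(2μF, Q=3μC, V=1.50V), C3(4μF, Q=20μC, V=5.00V)
Op 1: CLOSE 3-2: Q_total=23.00, C_total=6.00, V=3.83; Q3=15.33, Q2=7.67; dissipated=8.167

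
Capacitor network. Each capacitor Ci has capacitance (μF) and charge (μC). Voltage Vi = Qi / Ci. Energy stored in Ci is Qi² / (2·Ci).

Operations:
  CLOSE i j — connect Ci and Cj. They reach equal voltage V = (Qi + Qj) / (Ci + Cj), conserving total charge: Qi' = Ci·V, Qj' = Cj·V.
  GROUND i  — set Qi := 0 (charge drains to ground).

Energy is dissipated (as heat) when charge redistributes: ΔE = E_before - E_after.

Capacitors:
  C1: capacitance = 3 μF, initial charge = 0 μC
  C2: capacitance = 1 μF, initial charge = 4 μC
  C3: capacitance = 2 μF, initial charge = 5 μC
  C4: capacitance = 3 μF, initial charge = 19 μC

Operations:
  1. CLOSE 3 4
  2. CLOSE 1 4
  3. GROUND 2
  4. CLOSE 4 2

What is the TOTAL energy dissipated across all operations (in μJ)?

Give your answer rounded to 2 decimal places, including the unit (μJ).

Initial: C1(3μF, Q=0μC, V=0.00V), C2(1μF, Q=4μC, V=4.00V), C3(2μF, Q=5μC, V=2.50V), C4(3μF, Q=19μC, V=6.33V)
Op 1: CLOSE 3-4: Q_total=24.00, C_total=5.00, V=4.80; Q3=9.60, Q4=14.40; dissipated=8.817
Op 2: CLOSE 1-4: Q_total=14.40, C_total=6.00, V=2.40; Q1=7.20, Q4=7.20; dissipated=17.280
Op 3: GROUND 2: Q2=0; energy lost=8.000
Op 4: CLOSE 4-2: Q_total=7.20, C_total=4.00, V=1.80; Q4=5.40, Q2=1.80; dissipated=2.160
Total dissipated: 36.257 μJ

Answer: 36.26 μJ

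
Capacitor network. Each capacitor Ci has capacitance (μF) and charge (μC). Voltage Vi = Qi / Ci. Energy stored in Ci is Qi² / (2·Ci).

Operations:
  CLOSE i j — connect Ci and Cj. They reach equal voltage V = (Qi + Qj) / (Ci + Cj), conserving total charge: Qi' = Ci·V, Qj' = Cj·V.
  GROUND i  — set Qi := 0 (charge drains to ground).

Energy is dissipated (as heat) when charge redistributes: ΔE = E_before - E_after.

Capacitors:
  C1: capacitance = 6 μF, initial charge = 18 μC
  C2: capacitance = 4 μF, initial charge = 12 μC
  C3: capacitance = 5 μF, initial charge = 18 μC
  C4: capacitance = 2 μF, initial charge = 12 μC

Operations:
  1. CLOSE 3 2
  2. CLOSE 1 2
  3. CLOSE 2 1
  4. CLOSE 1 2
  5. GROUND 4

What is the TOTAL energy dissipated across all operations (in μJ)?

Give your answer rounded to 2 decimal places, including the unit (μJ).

Answer: 36.53 μJ

Derivation:
Initial: C1(6μF, Q=18μC, V=3.00V), C2(4μF, Q=12μC, V=3.00V), C3(5μF, Q=18μC, V=3.60V), C4(2μF, Q=12μC, V=6.00V)
Op 1: CLOSE 3-2: Q_total=30.00, C_total=9.00, V=3.33; Q3=16.67, Q2=13.33; dissipated=0.400
Op 2: CLOSE 1-2: Q_total=31.33, C_total=10.00, V=3.13; Q1=18.80, Q2=12.53; dissipated=0.133
Op 3: CLOSE 2-1: Q_total=31.33, C_total=10.00, V=3.13; Q2=12.53, Q1=18.80; dissipated=0.000
Op 4: CLOSE 1-2: Q_total=31.33, C_total=10.00, V=3.13; Q1=18.80, Q2=12.53; dissipated=0.000
Op 5: GROUND 4: Q4=0; energy lost=36.000
Total dissipated: 36.533 μJ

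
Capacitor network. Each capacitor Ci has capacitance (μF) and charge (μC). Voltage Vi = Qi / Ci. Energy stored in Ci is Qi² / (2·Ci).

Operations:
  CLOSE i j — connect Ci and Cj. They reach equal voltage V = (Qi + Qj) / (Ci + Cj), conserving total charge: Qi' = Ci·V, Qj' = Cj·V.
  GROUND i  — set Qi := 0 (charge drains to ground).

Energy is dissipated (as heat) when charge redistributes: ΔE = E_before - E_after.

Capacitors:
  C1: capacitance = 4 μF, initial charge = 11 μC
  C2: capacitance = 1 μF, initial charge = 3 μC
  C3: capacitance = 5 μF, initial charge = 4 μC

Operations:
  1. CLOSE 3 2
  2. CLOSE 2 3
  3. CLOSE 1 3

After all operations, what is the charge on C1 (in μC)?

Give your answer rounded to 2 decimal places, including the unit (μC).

Answer: 7.48 μC

Derivation:
Initial: C1(4μF, Q=11μC, V=2.75V), C2(1μF, Q=3μC, V=3.00V), C3(5μF, Q=4μC, V=0.80V)
Op 1: CLOSE 3-2: Q_total=7.00, C_total=6.00, V=1.17; Q3=5.83, Q2=1.17; dissipated=2.017
Op 2: CLOSE 2-3: Q_total=7.00, C_total=6.00, V=1.17; Q2=1.17, Q3=5.83; dissipated=0.000
Op 3: CLOSE 1-3: Q_total=16.83, C_total=9.00, V=1.87; Q1=7.48, Q3=9.35; dissipated=2.785
Final charges: Q1=7.48, Q2=1.17, Q3=9.35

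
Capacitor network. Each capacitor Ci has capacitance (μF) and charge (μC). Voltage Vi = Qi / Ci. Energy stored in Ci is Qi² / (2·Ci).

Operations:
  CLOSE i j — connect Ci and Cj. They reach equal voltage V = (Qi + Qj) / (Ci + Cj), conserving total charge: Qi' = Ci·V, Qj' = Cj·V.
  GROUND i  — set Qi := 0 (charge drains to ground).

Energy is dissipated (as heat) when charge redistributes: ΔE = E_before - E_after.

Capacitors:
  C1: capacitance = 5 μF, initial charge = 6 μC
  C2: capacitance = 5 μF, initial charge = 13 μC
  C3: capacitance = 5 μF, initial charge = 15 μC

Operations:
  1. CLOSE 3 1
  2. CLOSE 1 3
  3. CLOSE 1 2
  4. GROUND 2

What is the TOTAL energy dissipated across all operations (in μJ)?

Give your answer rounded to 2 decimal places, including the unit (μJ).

Initial: C1(5μF, Q=6μC, V=1.20V), C2(5μF, Q=13μC, V=2.60V), C3(5μF, Q=15μC, V=3.00V)
Op 1: CLOSE 3-1: Q_total=21.00, C_total=10.00, V=2.10; Q3=10.50, Q1=10.50; dissipated=4.050
Op 2: CLOSE 1-3: Q_total=21.00, C_total=10.00, V=2.10; Q1=10.50, Q3=10.50; dissipated=0.000
Op 3: CLOSE 1-2: Q_total=23.50, C_total=10.00, V=2.35; Q1=11.75, Q2=11.75; dissipated=0.312
Op 4: GROUND 2: Q2=0; energy lost=13.806
Total dissipated: 18.169 μJ

Answer: 18.17 μJ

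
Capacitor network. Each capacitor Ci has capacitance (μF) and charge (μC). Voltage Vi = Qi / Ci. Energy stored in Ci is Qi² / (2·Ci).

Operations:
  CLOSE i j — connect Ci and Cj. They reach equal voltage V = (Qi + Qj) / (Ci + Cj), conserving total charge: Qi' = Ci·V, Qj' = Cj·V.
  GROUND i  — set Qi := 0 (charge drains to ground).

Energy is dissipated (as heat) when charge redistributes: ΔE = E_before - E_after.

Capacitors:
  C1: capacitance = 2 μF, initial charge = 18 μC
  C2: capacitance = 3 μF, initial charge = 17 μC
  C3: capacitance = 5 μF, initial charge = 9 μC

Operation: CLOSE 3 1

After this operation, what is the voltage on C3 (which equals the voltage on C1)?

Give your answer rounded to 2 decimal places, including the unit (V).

Initial: C1(2μF, Q=18μC, V=9.00V), C2(3μF, Q=17μC, V=5.67V), C3(5μF, Q=9μC, V=1.80V)
Op 1: CLOSE 3-1: Q_total=27.00, C_total=7.00, V=3.86; Q3=19.29, Q1=7.71; dissipated=37.029

Answer: 3.86 V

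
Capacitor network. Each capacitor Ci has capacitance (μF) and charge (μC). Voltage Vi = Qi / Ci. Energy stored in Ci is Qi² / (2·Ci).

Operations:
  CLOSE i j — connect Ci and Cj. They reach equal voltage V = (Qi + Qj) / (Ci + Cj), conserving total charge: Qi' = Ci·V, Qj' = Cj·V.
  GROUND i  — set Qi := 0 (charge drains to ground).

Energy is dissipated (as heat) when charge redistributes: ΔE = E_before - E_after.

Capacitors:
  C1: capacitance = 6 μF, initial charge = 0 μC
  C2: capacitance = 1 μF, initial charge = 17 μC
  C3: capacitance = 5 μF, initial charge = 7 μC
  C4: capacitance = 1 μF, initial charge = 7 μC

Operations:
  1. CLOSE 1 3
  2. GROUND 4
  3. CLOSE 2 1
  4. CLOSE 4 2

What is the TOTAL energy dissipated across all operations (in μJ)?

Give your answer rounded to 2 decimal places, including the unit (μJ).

Initial: C1(6μF, Q=0μC, V=0.00V), C2(1μF, Q=17μC, V=17.00V), C3(5μF, Q=7μC, V=1.40V), C4(1μF, Q=7μC, V=7.00V)
Op 1: CLOSE 1-3: Q_total=7.00, C_total=11.00, V=0.64; Q1=3.82, Q3=3.18; dissipated=2.673
Op 2: GROUND 4: Q4=0; energy lost=24.500
Op 3: CLOSE 2-1: Q_total=20.82, C_total=7.00, V=2.97; Q2=2.97, Q1=17.84; dissipated=114.758
Op 4: CLOSE 4-2: Q_total=2.97, C_total=2.00, V=1.49; Q4=1.49, Q2=1.49; dissipated=2.211
Total dissipated: 144.142 μJ

Answer: 144.14 μJ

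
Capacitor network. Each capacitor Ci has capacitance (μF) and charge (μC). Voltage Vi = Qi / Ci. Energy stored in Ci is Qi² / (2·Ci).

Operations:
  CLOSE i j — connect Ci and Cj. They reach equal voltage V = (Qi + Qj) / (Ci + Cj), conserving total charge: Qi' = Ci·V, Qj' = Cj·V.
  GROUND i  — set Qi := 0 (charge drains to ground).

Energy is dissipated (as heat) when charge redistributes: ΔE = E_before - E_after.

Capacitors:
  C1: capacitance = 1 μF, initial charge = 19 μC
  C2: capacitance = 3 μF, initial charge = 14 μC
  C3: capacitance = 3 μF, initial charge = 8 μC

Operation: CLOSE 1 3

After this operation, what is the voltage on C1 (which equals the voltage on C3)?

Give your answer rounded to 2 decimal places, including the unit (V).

Initial: C1(1μF, Q=19μC, V=19.00V), C2(3μF, Q=14μC, V=4.67V), C3(3μF, Q=8μC, V=2.67V)
Op 1: CLOSE 1-3: Q_total=27.00, C_total=4.00, V=6.75; Q1=6.75, Q3=20.25; dissipated=100.042

Answer: 6.75 V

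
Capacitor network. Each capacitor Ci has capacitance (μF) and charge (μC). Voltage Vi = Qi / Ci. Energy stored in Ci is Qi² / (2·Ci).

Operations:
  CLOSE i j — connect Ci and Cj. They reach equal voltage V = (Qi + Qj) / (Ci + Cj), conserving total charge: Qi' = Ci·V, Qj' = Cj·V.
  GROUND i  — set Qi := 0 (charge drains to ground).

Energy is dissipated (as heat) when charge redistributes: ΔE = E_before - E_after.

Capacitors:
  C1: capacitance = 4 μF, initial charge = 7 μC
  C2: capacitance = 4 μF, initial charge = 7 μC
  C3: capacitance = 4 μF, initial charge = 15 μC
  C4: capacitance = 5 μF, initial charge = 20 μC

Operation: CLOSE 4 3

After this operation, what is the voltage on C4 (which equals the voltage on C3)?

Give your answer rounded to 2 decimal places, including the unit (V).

Initial: C1(4μF, Q=7μC, V=1.75V), C2(4μF, Q=7μC, V=1.75V), C3(4μF, Q=15μC, V=3.75V), C4(5μF, Q=20μC, V=4.00V)
Op 1: CLOSE 4-3: Q_total=35.00, C_total=9.00, V=3.89; Q4=19.44, Q3=15.56; dissipated=0.069

Answer: 3.89 V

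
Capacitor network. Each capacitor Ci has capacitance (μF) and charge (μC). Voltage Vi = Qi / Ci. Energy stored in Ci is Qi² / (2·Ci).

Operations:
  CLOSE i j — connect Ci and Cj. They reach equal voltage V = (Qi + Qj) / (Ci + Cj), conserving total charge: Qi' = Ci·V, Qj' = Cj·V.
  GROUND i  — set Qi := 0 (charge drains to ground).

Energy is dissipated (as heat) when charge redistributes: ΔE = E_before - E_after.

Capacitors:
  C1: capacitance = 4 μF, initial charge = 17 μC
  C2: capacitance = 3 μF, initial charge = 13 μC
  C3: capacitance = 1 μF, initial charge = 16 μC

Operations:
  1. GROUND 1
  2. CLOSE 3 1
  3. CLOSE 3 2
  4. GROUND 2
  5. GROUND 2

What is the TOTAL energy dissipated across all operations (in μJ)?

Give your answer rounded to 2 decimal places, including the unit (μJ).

Answer: 163.61 μJ

Derivation:
Initial: C1(4μF, Q=17μC, V=4.25V), C2(3μF, Q=13μC, V=4.33V), C3(1μF, Q=16μC, V=16.00V)
Op 1: GROUND 1: Q1=0; energy lost=36.125
Op 2: CLOSE 3-1: Q_total=16.00, C_total=5.00, V=3.20; Q3=3.20, Q1=12.80; dissipated=102.400
Op 3: CLOSE 3-2: Q_total=16.20, C_total=4.00, V=4.05; Q3=4.05, Q2=12.15; dissipated=0.482
Op 4: GROUND 2: Q2=0; energy lost=24.604
Op 5: GROUND 2: Q2=0; energy lost=0.000
Total dissipated: 163.610 μJ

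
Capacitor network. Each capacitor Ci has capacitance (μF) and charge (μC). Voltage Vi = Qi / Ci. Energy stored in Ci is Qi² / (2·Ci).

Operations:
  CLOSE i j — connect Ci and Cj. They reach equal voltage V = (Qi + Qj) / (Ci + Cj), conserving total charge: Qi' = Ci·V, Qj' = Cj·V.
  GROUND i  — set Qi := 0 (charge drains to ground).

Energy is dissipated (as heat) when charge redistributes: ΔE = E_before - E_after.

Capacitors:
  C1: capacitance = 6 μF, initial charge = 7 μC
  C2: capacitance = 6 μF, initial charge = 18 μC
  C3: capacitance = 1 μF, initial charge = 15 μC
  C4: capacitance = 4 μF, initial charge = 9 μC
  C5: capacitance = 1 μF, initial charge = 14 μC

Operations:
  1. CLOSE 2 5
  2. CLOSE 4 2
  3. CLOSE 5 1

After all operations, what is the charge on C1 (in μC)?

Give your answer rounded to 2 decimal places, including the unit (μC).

Answer: 9.92 μC

Derivation:
Initial: C1(6μF, Q=7μC, V=1.17V), C2(6μF, Q=18μC, V=3.00V), C3(1μF, Q=15μC, V=15.00V), C4(4μF, Q=9μC, V=2.25V), C5(1μF, Q=14μC, V=14.00V)
Op 1: CLOSE 2-5: Q_total=32.00, C_total=7.00, V=4.57; Q2=27.43, Q5=4.57; dissipated=51.857
Op 2: CLOSE 4-2: Q_total=36.43, C_total=10.00, V=3.64; Q4=14.57, Q2=21.86; dissipated=6.467
Op 3: CLOSE 5-1: Q_total=11.57, C_total=7.00, V=1.65; Q5=1.65, Q1=9.92; dissipated=4.968
Final charges: Q1=9.92, Q2=21.86, Q3=15.00, Q4=14.57, Q5=1.65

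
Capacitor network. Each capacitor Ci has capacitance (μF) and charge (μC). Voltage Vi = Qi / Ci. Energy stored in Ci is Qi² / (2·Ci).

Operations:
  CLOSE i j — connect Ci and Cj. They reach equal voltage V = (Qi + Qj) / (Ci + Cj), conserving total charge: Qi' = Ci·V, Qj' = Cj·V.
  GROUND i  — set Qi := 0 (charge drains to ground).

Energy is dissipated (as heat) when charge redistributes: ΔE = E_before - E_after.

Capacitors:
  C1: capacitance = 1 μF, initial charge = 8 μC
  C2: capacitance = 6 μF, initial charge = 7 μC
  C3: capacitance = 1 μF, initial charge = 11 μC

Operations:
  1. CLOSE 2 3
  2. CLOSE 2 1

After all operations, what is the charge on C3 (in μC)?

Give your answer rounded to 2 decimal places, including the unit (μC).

Answer: 2.57 μC

Derivation:
Initial: C1(1μF, Q=8μC, V=8.00V), C2(6μF, Q=7μC, V=1.17V), C3(1μF, Q=11μC, V=11.00V)
Op 1: CLOSE 2-3: Q_total=18.00, C_total=7.00, V=2.57; Q2=15.43, Q3=2.57; dissipated=41.440
Op 2: CLOSE 2-1: Q_total=23.43, C_total=7.00, V=3.35; Q2=20.08, Q1=3.35; dissipated=12.630
Final charges: Q1=3.35, Q2=20.08, Q3=2.57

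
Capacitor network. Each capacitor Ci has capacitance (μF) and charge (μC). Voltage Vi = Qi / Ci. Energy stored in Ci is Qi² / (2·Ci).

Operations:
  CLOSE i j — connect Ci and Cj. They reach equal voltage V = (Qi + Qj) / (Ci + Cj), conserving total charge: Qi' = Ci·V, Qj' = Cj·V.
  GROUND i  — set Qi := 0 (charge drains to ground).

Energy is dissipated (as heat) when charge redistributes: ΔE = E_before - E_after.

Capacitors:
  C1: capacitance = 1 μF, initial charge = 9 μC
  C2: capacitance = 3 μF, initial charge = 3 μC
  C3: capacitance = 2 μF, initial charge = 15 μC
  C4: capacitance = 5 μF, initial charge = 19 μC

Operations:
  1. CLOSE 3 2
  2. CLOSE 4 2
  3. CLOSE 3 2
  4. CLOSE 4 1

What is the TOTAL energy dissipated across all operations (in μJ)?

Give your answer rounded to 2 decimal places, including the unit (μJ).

Initial: C1(1μF, Q=9μC, V=9.00V), C2(3μF, Q=3μC, V=1.00V), C3(2μF, Q=15μC, V=7.50V), C4(5μF, Q=19μC, V=3.80V)
Op 1: CLOSE 3-2: Q_total=18.00, C_total=5.00, V=3.60; Q3=7.20, Q2=10.80; dissipated=25.350
Op 2: CLOSE 4-2: Q_total=29.80, C_total=8.00, V=3.73; Q4=18.62, Q2=11.18; dissipated=0.037
Op 3: CLOSE 3-2: Q_total=18.38, C_total=5.00, V=3.67; Q3=7.35, Q2=11.03; dissipated=0.009
Op 4: CLOSE 4-1: Q_total=27.62, C_total=6.00, V=4.60; Q4=23.02, Q1=4.60; dissipated=11.594
Total dissipated: 36.991 μJ

Answer: 36.99 μJ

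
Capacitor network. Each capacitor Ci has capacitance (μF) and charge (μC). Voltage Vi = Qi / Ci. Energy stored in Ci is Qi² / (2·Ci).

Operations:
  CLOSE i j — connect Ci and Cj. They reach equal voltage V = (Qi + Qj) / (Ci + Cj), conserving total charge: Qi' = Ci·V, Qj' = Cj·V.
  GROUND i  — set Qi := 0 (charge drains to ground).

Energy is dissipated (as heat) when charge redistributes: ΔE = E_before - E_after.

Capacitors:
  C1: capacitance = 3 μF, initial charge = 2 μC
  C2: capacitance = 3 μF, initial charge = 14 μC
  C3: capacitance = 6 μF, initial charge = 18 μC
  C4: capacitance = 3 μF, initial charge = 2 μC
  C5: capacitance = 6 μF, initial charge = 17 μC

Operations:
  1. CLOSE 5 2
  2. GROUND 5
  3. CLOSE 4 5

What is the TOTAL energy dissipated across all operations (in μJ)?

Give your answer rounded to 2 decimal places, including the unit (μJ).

Answer: 39.40 μJ

Derivation:
Initial: C1(3μF, Q=2μC, V=0.67V), C2(3μF, Q=14μC, V=4.67V), C3(6μF, Q=18μC, V=3.00V), C4(3μF, Q=2μC, V=0.67V), C5(6μF, Q=17μC, V=2.83V)
Op 1: CLOSE 5-2: Q_total=31.00, C_total=9.00, V=3.44; Q5=20.67, Q2=10.33; dissipated=3.361
Op 2: GROUND 5: Q5=0; energy lost=35.593
Op 3: CLOSE 4-5: Q_total=2.00, C_total=9.00, V=0.22; Q4=0.67, Q5=1.33; dissipated=0.444
Total dissipated: 39.398 μJ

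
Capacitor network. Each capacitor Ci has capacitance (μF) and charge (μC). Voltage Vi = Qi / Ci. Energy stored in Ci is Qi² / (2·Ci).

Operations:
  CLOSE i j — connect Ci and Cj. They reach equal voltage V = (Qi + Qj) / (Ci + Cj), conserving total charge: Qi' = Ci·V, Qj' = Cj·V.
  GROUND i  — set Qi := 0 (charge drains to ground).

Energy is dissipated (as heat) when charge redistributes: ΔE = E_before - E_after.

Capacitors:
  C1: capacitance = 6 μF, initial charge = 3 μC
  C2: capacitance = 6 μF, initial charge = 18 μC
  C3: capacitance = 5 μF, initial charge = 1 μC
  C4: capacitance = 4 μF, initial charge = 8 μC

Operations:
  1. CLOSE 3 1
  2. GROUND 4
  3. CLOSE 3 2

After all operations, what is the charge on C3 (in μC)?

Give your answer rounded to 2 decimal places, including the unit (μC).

Initial: C1(6μF, Q=3μC, V=0.50V), C2(6μF, Q=18μC, V=3.00V), C3(5μF, Q=1μC, V=0.20V), C4(4μF, Q=8μC, V=2.00V)
Op 1: CLOSE 3-1: Q_total=4.00, C_total=11.00, V=0.36; Q3=1.82, Q1=2.18; dissipated=0.123
Op 2: GROUND 4: Q4=0; energy lost=8.000
Op 3: CLOSE 3-2: Q_total=19.82, C_total=11.00, V=1.80; Q3=9.01, Q2=10.81; dissipated=9.478
Final charges: Q1=2.18, Q2=10.81, Q3=9.01, Q4=0.00

Answer: 9.01 μC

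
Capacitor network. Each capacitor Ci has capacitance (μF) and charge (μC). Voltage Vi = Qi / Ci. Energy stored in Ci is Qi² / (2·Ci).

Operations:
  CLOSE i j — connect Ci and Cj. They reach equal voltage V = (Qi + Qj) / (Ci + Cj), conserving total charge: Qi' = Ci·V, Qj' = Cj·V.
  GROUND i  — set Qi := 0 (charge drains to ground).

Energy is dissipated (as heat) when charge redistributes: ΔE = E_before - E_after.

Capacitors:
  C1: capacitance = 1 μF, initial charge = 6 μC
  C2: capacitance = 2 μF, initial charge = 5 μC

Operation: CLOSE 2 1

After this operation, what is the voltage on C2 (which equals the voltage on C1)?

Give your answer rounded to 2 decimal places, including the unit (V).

Answer: 3.67 V

Derivation:
Initial: C1(1μF, Q=6μC, V=6.00V), C2(2μF, Q=5μC, V=2.50V)
Op 1: CLOSE 2-1: Q_total=11.00, C_total=3.00, V=3.67; Q2=7.33, Q1=3.67; dissipated=4.083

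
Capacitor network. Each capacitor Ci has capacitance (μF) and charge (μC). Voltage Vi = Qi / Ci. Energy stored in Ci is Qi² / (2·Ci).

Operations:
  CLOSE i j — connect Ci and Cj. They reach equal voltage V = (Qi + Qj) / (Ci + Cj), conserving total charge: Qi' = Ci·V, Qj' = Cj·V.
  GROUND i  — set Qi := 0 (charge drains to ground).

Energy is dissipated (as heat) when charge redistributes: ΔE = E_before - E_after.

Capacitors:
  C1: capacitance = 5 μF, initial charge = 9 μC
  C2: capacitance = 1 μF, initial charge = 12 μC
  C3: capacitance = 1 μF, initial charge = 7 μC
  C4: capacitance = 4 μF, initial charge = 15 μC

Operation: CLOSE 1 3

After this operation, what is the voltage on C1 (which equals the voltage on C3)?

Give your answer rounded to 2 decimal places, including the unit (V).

Answer: 2.67 V

Derivation:
Initial: C1(5μF, Q=9μC, V=1.80V), C2(1μF, Q=12μC, V=12.00V), C3(1μF, Q=7μC, V=7.00V), C4(4μF, Q=15μC, V=3.75V)
Op 1: CLOSE 1-3: Q_total=16.00, C_total=6.00, V=2.67; Q1=13.33, Q3=2.67; dissipated=11.267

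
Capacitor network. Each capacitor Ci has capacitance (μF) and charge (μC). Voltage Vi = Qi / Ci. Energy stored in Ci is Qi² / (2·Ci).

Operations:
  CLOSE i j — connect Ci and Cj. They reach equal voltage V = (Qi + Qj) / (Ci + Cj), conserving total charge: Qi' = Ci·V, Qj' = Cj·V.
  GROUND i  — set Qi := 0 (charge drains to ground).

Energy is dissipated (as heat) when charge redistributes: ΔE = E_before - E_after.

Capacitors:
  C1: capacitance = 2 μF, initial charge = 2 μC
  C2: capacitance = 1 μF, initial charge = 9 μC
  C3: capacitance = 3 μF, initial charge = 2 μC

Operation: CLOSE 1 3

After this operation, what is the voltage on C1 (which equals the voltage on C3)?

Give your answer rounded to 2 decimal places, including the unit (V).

Answer: 0.80 V

Derivation:
Initial: C1(2μF, Q=2μC, V=1.00V), C2(1μF, Q=9μC, V=9.00V), C3(3μF, Q=2μC, V=0.67V)
Op 1: CLOSE 1-3: Q_total=4.00, C_total=5.00, V=0.80; Q1=1.60, Q3=2.40; dissipated=0.067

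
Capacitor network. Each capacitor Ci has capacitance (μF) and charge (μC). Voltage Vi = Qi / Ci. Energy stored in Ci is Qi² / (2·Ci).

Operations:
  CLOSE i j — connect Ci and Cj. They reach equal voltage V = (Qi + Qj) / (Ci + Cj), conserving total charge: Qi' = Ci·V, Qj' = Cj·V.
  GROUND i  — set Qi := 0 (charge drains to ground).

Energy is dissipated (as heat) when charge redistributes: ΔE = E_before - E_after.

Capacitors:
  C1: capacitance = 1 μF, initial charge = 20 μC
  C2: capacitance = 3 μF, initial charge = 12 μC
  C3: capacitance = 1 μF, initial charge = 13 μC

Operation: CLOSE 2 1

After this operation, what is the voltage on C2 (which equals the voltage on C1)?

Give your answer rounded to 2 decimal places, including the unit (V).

Answer: 8.00 V

Derivation:
Initial: C1(1μF, Q=20μC, V=20.00V), C2(3μF, Q=12μC, V=4.00V), C3(1μF, Q=13μC, V=13.00V)
Op 1: CLOSE 2-1: Q_total=32.00, C_total=4.00, V=8.00; Q2=24.00, Q1=8.00; dissipated=96.000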